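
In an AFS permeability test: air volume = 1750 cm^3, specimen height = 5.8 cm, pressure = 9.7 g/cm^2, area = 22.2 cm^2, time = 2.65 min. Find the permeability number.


Formula: Permeability Number P = (V * H) / (p * A * t)
Numerator: V * H = 1750 * 5.8 = 10150.0
Denominator: p * A * t = 9.7 * 22.2 * 2.65 = 570.651
P = 10150.0 / 570.651 = 17.7867


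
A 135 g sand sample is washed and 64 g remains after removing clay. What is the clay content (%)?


Formula: Clay% = (W_total - W_washed) / W_total * 100
Clay mass = 135 - 64 = 71 g
Clay% = 71 / 135 * 100 = 52.5926%

Final answer: 52.5926%


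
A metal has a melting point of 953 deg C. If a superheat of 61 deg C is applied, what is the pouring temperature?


Formula: T_pour = T_melt + Superheat
T_pour = 953 + 61 = 1014 deg C


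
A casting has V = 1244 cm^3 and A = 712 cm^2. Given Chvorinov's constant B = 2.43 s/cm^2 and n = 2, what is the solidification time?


Formula: t_s = B * (V/A)^n  (Chvorinov's rule, n=2)
Modulus M = V/A = 1244/712 = 1.747191 cm
M^2 = 1.747191^2 = 3.052676 cm^2
t_s = 2.43 * 3.052676 = 7.4180 s


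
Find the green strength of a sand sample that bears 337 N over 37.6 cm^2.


Formula: Compressive Strength = Force / Area
Strength = 337 N / 37.6 cm^2 = 8.9628 N/cm^2

8.9628 N/cm^2


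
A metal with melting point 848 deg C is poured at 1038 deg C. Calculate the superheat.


Formula: Superheat = T_pour - T_melt
Superheat = 1038 - 848 = 190 deg C

Final answer: 190 deg C


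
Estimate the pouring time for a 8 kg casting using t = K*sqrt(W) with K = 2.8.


Formula: t = K * sqrt(W)
sqrt(W) = sqrt(8) = 2.82843
t = 2.8 * 2.82843 = 7.9196 s

Final answer: 7.9196 s


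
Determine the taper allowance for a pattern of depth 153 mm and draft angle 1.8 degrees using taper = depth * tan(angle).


Formula: taper = depth * tan(draft_angle)
tan(1.8 deg) = 0.0314263
taper = 153 mm * 0.0314263 = 4.8082 mm

Answer: 4.8082 mm


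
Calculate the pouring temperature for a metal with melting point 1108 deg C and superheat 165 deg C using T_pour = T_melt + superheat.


Formula: T_pour = T_melt + Superheat
T_pour = 1108 + 165 = 1273 deg C

Answer: 1273 deg C


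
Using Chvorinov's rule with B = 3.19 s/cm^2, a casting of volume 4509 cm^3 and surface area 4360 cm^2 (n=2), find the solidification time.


Formula: t_s = B * (V/A)^n  (Chvorinov's rule, n=2)
Modulus M = V/A = 4509/4360 = 1.034174 cm
M^2 = 1.034174^2 = 1.069516 cm^2
t_s = 3.19 * 1.069516 = 3.4118 s

Answer: 3.4118 s


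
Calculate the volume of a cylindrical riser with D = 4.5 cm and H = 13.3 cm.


Formula: V = pi * (D/2)^2 * H  (cylinder volume)
Radius = D/2 = 4.5/2 = 2.25 cm
V = pi * 2.25^2 * 13.3 = 211.5274 cm^3

Final answer: 211.5274 cm^3


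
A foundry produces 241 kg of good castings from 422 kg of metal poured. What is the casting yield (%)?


Formula: Casting Yield = (W_good / W_total) * 100
Yield = (241 kg / 422 kg) * 100 = 57.1090%

Answer: 57.1090%


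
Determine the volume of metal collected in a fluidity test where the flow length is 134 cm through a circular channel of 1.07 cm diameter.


Formula: V = pi * (d/2)^2 * L  (cylinder volume)
Radius = 1.07/2 = 0.535 cm
V = pi * 0.535^2 * 134 = 120.4931 cm^3

Answer: 120.4931 cm^3


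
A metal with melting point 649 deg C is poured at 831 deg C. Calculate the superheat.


Formula: Superheat = T_pour - T_melt
Superheat = 831 - 649 = 182 deg C

Final answer: 182 deg C


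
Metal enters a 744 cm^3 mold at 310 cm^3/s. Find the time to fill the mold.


Formula: t_fill = V_mold / Q_flow
t = 744 cm^3 / 310 cm^3/s = 2.4000 s

Final answer: 2.4000 s


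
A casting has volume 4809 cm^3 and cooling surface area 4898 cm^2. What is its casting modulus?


Formula: Casting Modulus M = V / A
M = 4809 cm^3 / 4898 cm^2 = 0.9818 cm

0.9818 cm


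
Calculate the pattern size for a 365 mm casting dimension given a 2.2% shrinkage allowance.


Formula: L_pattern = L_casting * (1 + shrinkage_rate/100)
Shrinkage factor = 1 + 2.2/100 = 1.022
L_pattern = 365 mm * 1.022 = 373.0300 mm

373.0300 mm


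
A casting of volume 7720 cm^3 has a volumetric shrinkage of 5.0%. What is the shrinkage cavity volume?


Formula: V_shrink = V_casting * shrinkage_pct / 100
V_shrink = 7720 cm^3 * 5.0 / 100 = 386.0000 cm^3

Answer: 386.0000 cm^3


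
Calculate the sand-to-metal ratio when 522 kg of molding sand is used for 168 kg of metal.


Formula: Sand-to-Metal Ratio = W_sand / W_metal
Ratio = 522 kg / 168 kg = 3.1071

3.1071


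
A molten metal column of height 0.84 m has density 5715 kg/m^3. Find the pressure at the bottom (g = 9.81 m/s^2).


Formula: P = rho * g * h
rho * g = 5715 * 9.81 = 56064.15 N/m^3
P = 56064.15 * 0.84 = 47093.8860 Pa


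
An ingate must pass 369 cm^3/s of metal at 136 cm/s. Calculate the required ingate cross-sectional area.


Formula: A_ingate = Q / v  (continuity equation)
A = 369 cm^3/s / 136 cm/s = 2.7132 cm^2

Final answer: 2.7132 cm^2


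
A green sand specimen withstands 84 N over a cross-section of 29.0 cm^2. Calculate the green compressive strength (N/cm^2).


Formula: Compressive Strength = Force / Area
Strength = 84 N / 29.0 cm^2 = 2.8966 N/cm^2

Answer: 2.8966 N/cm^2


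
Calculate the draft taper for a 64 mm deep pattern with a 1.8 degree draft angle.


Formula: taper = depth * tan(draft_angle)
tan(1.8 deg) = 0.0314263
taper = 64 mm * 0.0314263 = 2.0113 mm


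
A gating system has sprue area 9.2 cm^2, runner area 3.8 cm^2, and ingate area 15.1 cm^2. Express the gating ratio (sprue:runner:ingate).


Sprue:Runner:Ingate = 1 : 3.8/9.2 : 15.1/9.2 = 1:0.41:1.64

1:0.41:1.64


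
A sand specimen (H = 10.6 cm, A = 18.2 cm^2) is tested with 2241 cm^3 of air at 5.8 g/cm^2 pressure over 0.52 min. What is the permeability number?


Formula: Permeability Number P = (V * H) / (p * A * t)
Numerator: V * H = 2241 * 10.6 = 23754.6
Denominator: p * A * t = 5.8 * 18.2 * 0.52 = 54.8912
P = 23754.6 / 54.8912 = 432.7579

Final answer: 432.7579


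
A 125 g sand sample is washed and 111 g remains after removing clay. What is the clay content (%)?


Formula: Clay% = (W_total - W_washed) / W_total * 100
Clay mass = 125 - 111 = 14 g
Clay% = 14 / 125 * 100 = 11.2000%

Answer: 11.2000%


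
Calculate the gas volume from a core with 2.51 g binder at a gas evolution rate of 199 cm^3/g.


Formula: V_gas = W_binder * gas_evolution_rate
V = 2.51 g * 199 cm^3/g = 499.4900 cm^3

Final answer: 499.4900 cm^3


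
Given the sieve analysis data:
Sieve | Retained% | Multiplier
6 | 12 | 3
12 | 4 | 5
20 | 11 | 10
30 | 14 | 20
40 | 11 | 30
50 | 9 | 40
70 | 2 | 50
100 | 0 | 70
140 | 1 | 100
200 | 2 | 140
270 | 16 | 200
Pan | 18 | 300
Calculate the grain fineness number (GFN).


Formula: GFN = sum(pct * multiplier) / sum(pct)
sum(pct * multiplier) = 10216
sum(pct) = 100
GFN = 10216 / 100 = 102.16

Final answer: 102.16


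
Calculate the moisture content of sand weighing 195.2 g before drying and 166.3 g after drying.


Formula: MC = (W_wet - W_dry) / W_wet * 100
Water mass = 195.2 - 166.3 = 28.9 g
MC = 28.9 / 195.2 * 100 = 14.8053%

14.8053%


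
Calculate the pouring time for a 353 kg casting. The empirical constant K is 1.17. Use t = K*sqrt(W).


Formula: t = K * sqrt(W)
sqrt(W) = sqrt(353) = 18.78829
t = 1.17 * 18.78829 = 21.9823 s


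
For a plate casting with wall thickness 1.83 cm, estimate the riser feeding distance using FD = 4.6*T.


Formula: FD = 4.6 * T  (riser feeding-distance rule)
FD = 4.6 * 1.83 cm = 8.4180 cm

Answer: 8.4180 cm


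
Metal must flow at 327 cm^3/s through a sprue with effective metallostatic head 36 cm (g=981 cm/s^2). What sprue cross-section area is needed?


Formula: v = sqrt(2*g*h), A = Q/v
Velocity: v = sqrt(2 * 981 * 36) = sqrt(70632) = 265.7668 cm/s
Sprue area: A = Q / v = 327 / 265.7668 = 1.2304 cm^2

Final answer: 1.2304 cm^2


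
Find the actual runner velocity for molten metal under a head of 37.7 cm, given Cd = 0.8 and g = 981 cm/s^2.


Formula: v = Cd * sqrt(2 * g * h)  (Torricelli with discharge coefficient)
2*g*h = 2 * 981 * 37.7 = 73967.4 cm^2/s^2
sqrt(73967.4) = 271.96948 cm/s
v = 0.8 * 271.96948 = 217.5756 cm/s


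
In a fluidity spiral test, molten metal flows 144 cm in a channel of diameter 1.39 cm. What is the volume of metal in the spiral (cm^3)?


Formula: V = pi * (d/2)^2 * L  (cylinder volume)
Radius = 1.39/2 = 0.695 cm
V = pi * 0.695^2 * 144 = 218.5154 cm^3

Final answer: 218.5154 cm^3


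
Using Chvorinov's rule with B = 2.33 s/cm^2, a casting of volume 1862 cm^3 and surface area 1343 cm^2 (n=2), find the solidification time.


Formula: t_s = B * (V/A)^n  (Chvorinov's rule, n=2)
Modulus M = V/A = 1862/1343 = 1.386448 cm
M^2 = 1.386448^2 = 1.922238 cm^2
t_s = 2.33 * 1.922238 = 4.4788 s

4.4788 s


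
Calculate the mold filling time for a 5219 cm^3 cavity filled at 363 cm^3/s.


Formula: t_fill = V_mold / Q_flow
t = 5219 cm^3 / 363 cm^3/s = 14.3774 s

Answer: 14.3774 s


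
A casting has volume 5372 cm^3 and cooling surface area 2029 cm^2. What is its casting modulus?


Formula: Casting Modulus M = V / A
M = 5372 cm^3 / 2029 cm^2 = 2.6476 cm

2.6476 cm


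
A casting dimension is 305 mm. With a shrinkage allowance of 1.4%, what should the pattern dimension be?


Formula: L_pattern = L_casting * (1 + shrinkage_rate/100)
Shrinkage factor = 1 + 1.4/100 = 1.014
L_pattern = 305 mm * 1.014 = 309.2700 mm

Answer: 309.2700 mm


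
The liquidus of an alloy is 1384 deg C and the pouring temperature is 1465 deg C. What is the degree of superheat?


Formula: Superheat = T_pour - T_melt
Superheat = 1465 - 1384 = 81 deg C

Answer: 81 deg C


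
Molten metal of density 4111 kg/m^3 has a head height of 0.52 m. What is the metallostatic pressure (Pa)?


Formula: P = rho * g * h
rho * g = 4111 * 9.81 = 40328.91 N/m^3
P = 40328.91 * 0.52 = 20971.0332 Pa

Answer: 20971.0332 Pa


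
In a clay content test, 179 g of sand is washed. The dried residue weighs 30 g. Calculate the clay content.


Formula: Clay% = (W_total - W_washed) / W_total * 100
Clay mass = 179 - 30 = 149 g
Clay% = 149 / 179 * 100 = 83.2402%


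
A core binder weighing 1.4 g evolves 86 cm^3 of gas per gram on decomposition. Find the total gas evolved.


Formula: V_gas = W_binder * gas_evolution_rate
V = 1.4 g * 86 cm^3/g = 120.4000 cm^3

Final answer: 120.4000 cm^3


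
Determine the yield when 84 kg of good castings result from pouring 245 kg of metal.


Formula: Casting Yield = (W_good / W_total) * 100
Yield = (84 kg / 245 kg) * 100 = 34.2857%


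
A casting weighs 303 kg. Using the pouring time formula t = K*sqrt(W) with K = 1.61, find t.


Formula: t = K * sqrt(W)
sqrt(W) = sqrt(303) = 17.40690
t = 1.61 * 17.40690 = 28.0251 s

Final answer: 28.0251 s


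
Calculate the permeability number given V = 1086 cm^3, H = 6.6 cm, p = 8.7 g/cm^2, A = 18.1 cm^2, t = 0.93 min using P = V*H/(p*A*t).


Formula: Permeability Number P = (V * H) / (p * A * t)
Numerator: V * H = 1086 * 6.6 = 7167.6
Denominator: p * A * t = 8.7 * 18.1 * 0.93 = 146.4471
P = 7167.6 / 146.4471 = 48.9433

48.9433


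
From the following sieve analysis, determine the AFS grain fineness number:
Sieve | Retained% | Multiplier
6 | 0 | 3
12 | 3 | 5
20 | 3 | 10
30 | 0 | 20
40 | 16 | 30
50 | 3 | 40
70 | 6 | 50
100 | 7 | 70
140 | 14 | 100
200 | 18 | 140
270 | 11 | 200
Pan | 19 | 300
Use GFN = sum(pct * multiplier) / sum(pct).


Formula: GFN = sum(pct * multiplier) / sum(pct)
sum(pct * multiplier) = 13255
sum(pct) = 100
GFN = 13255 / 100 = 132.55

Final answer: 132.55


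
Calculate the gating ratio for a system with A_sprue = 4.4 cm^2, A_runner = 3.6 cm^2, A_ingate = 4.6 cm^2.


Sprue:Runner:Ingate = 1 : 3.6/4.4 : 4.6/4.4 = 1:0.82:1.05

1:0.82:1.05


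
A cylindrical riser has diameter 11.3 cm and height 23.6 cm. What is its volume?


Formula: V = pi * (D/2)^2 * H  (cylinder volume)
Radius = D/2 = 11.3/2 = 5.65 cm
V = pi * 5.65^2 * 23.6 = 2366.7848 cm^3

2366.7848 cm^3


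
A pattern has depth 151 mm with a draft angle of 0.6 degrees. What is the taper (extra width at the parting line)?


Formula: taper = depth * tan(draft_angle)
tan(0.6 deg) = 0.0104724
taper = 151 mm * 0.0104724 = 1.5813 mm

Final answer: 1.5813 mm


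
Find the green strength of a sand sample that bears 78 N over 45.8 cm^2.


Formula: Compressive Strength = Force / Area
Strength = 78 N / 45.8 cm^2 = 1.7031 N/cm^2

1.7031 N/cm^2


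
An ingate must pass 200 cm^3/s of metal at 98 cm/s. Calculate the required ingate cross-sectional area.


Formula: A_ingate = Q / v  (continuity equation)
A = 200 cm^3/s / 98 cm/s = 2.0408 cm^2

Answer: 2.0408 cm^2


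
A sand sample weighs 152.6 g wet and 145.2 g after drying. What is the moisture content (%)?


Formula: MC = (W_wet - W_dry) / W_wet * 100
Water mass = 152.6 - 145.2 = 7.4 g
MC = 7.4 / 152.6 * 100 = 4.8493%


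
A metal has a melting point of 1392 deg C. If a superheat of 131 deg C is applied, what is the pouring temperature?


Formula: T_pour = T_melt + Superheat
T_pour = 1392 + 131 = 1523 deg C

Final answer: 1523 deg C


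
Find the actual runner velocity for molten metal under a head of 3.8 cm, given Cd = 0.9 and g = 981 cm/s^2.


Formula: v = Cd * sqrt(2 * g * h)  (Torricelli with discharge coefficient)
2*g*h = 2 * 981 * 3.8 = 7455.6 cm^2/s^2
sqrt(7455.6) = 86.34582 cm/s
v = 0.9 * 86.34582 = 77.7112 cm/s

77.7112 cm/s


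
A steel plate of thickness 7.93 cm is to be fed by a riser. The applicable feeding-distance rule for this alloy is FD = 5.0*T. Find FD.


Formula: FD = 5.0 * T  (riser feeding-distance rule)
FD = 5.0 * 7.93 cm = 39.6500 cm

Final answer: 39.6500 cm


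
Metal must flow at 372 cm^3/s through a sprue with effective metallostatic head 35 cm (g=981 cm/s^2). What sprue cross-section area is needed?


Formula: v = sqrt(2*g*h), A = Q/v
Velocity: v = sqrt(2 * 981 * 35) = sqrt(68670) = 262.0496 cm/s
Sprue area: A = Q / v = 372 / 262.0496 = 1.4196 cm^2

Final answer: 1.4196 cm^2


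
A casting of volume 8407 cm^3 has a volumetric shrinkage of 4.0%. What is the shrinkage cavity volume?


Formula: V_shrink = V_casting * shrinkage_pct / 100
V_shrink = 8407 cm^3 * 4.0 / 100 = 336.2800 cm^3

336.2800 cm^3


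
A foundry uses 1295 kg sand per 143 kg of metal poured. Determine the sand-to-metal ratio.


Formula: Sand-to-Metal Ratio = W_sand / W_metal
Ratio = 1295 kg / 143 kg = 9.0559

Final answer: 9.0559


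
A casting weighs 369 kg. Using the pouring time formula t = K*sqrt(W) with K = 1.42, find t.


Formula: t = K * sqrt(W)
sqrt(W) = sqrt(369) = 19.20937
t = 1.42 * 19.20937 = 27.2773 s

Final answer: 27.2773 s


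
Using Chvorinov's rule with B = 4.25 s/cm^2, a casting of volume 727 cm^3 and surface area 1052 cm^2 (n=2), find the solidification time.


Formula: t_s = B * (V/A)^n  (Chvorinov's rule, n=2)
Modulus M = V/A = 727/1052 = 0.691065 cm
M^2 = 0.691065^2 = 0.477571 cm^2
t_s = 4.25 * 0.477571 = 2.0297 s

Final answer: 2.0297 s


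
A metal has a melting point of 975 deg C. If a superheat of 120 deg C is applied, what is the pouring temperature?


Formula: T_pour = T_melt + Superheat
T_pour = 975 + 120 = 1095 deg C

1095 deg C


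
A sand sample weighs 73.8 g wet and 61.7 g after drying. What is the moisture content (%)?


Formula: MC = (W_wet - W_dry) / W_wet * 100
Water mass = 73.8 - 61.7 = 12.1 g
MC = 12.1 / 73.8 * 100 = 16.3957%

Answer: 16.3957%


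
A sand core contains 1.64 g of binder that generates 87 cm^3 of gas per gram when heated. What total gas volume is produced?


Formula: V_gas = W_binder * gas_evolution_rate
V = 1.64 g * 87 cm^3/g = 142.6800 cm^3

Final answer: 142.6800 cm^3


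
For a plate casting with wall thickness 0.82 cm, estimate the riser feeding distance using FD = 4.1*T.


Formula: FD = 4.1 * T  (riser feeding-distance rule)
FD = 4.1 * 0.82 cm = 3.3620 cm

Final answer: 3.3620 cm


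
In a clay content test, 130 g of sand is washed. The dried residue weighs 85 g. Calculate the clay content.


Formula: Clay% = (W_total - W_washed) / W_total * 100
Clay mass = 130 - 85 = 45 g
Clay% = 45 / 130 * 100 = 34.6154%


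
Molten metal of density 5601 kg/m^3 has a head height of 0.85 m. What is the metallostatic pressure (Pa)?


Formula: P = rho * g * h
rho * g = 5601 * 9.81 = 54945.81 N/m^3
P = 54945.81 * 0.85 = 46703.9385 Pa

46703.9385 Pa


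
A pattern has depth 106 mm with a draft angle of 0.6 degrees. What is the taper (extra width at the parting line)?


Formula: taper = depth * tan(draft_angle)
tan(0.6 deg) = 0.0104724
taper = 106 mm * 0.0104724 = 1.1101 mm

1.1101 mm


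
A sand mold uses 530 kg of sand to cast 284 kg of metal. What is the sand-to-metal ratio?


Formula: Sand-to-Metal Ratio = W_sand / W_metal
Ratio = 530 kg / 284 kg = 1.8662


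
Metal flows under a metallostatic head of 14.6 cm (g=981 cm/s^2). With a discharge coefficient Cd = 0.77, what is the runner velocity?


Formula: v = Cd * sqrt(2 * g * h)  (Torricelli with discharge coefficient)
2*g*h = 2 * 981 * 14.6 = 28645.2 cm^2/s^2
sqrt(28645.2) = 169.24893 cm/s
v = 0.77 * 169.24893 = 130.3217 cm/s

Answer: 130.3217 cm/s


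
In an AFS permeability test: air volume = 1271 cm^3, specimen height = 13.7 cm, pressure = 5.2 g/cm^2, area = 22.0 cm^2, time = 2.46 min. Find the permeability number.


Formula: Permeability Number P = (V * H) / (p * A * t)
Numerator: V * H = 1271 * 13.7 = 17412.7
Denominator: p * A * t = 5.2 * 22.0 * 2.46 = 281.424
P = 17412.7 / 281.424 = 61.8735

61.8735


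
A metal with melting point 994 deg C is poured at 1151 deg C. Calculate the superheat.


Formula: Superheat = T_pour - T_melt
Superheat = 1151 - 994 = 157 deg C

157 deg C


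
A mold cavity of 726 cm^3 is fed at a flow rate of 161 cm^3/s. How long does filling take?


Formula: t_fill = V_mold / Q_flow
t = 726 cm^3 / 161 cm^3/s = 4.5093 s

Final answer: 4.5093 s


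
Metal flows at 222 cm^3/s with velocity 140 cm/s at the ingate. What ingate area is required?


Formula: A_ingate = Q / v  (continuity equation)
A = 222 cm^3/s / 140 cm/s = 1.5857 cm^2

Final answer: 1.5857 cm^2


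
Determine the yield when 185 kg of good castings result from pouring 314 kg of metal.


Formula: Casting Yield = (W_good / W_total) * 100
Yield = (185 kg / 314 kg) * 100 = 58.9172%

Answer: 58.9172%


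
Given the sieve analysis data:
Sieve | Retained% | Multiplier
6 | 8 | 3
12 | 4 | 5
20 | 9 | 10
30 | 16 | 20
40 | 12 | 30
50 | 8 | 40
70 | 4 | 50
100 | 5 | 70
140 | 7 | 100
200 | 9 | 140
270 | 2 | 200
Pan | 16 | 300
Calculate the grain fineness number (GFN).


Formula: GFN = sum(pct * multiplier) / sum(pct)
sum(pct * multiplier) = 8844
sum(pct) = 100
GFN = 8844 / 100 = 88.44

Answer: 88.44


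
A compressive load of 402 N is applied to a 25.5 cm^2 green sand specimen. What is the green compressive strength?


Formula: Compressive Strength = Force / Area
Strength = 402 N / 25.5 cm^2 = 15.7647 N/cm^2


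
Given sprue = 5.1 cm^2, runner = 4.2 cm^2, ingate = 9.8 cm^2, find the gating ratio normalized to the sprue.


Sprue:Runner:Ingate = 1 : 4.2/5.1 : 9.8/5.1 = 1:0.82:1.92


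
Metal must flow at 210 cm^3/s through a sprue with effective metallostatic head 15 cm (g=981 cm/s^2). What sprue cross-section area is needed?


Formula: v = sqrt(2*g*h), A = Q/v
Velocity: v = sqrt(2 * 981 * 15) = sqrt(29430) = 171.5517 cm/s
Sprue area: A = Q / v = 210 / 171.5517 = 1.2241 cm^2

Answer: 1.2241 cm^2


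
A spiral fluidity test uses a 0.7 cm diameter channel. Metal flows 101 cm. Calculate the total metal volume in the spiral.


Formula: V = pi * (d/2)^2 * L  (cylinder volume)
Radius = 0.7/2 = 0.35 cm
V = pi * 0.35^2 * 101 = 38.8694 cm^3

38.8694 cm^3


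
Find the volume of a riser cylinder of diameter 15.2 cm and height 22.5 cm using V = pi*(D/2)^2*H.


Formula: V = pi * (D/2)^2 * H  (cylinder volume)
Radius = D/2 = 15.2/2 = 7.6 cm
V = pi * 7.6^2 * 22.5 = 4082.8138 cm^3


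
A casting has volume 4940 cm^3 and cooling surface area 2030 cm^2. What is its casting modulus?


Formula: Casting Modulus M = V / A
M = 4940 cm^3 / 2030 cm^2 = 2.4335 cm

2.4335 cm


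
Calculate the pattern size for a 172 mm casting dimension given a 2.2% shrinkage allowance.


Formula: L_pattern = L_casting * (1 + shrinkage_rate/100)
Shrinkage factor = 1 + 2.2/100 = 1.022
L_pattern = 172 mm * 1.022 = 175.7840 mm

Answer: 175.7840 mm


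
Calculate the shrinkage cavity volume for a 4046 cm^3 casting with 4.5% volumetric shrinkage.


Formula: V_shrink = V_casting * shrinkage_pct / 100
V_shrink = 4046 cm^3 * 4.5 / 100 = 182.0700 cm^3

Answer: 182.0700 cm^3


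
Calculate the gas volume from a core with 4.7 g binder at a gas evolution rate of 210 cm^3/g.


Formula: V_gas = W_binder * gas_evolution_rate
V = 4.7 g * 210 cm^3/g = 987.0000 cm^3

987.0000 cm^3


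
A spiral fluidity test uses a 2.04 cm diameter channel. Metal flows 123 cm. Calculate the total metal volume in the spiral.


Formula: V = pi * (d/2)^2 * L  (cylinder volume)
Radius = 2.04/2 = 1.02 cm
V = pi * 1.02^2 * 123 = 402.0271 cm^3

Answer: 402.0271 cm^3


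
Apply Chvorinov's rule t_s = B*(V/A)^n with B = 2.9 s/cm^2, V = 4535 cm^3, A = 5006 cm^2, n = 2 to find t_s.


Formula: t_s = B * (V/A)^n  (Chvorinov's rule, n=2)
Modulus M = V/A = 4535/5006 = 0.905913 cm
M^2 = 0.905913^2 = 0.820678 cm^2
t_s = 2.9 * 0.820678 = 2.3800 s

Final answer: 2.3800 s


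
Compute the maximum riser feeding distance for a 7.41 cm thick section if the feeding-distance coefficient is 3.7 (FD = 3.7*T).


Formula: FD = 3.7 * T  (riser feeding-distance rule)
FD = 3.7 * 7.41 cm = 27.4170 cm


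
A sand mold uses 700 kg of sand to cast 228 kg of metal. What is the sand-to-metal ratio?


Formula: Sand-to-Metal Ratio = W_sand / W_metal
Ratio = 700 kg / 228 kg = 3.0702


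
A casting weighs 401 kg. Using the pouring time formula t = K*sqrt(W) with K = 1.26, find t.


Formula: t = K * sqrt(W)
sqrt(W) = sqrt(401) = 20.02498
t = 1.26 * 20.02498 = 25.2315 s

Final answer: 25.2315 s


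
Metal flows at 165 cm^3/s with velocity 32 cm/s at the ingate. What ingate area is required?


Formula: A_ingate = Q / v  (continuity equation)
A = 165 cm^3/s / 32 cm/s = 5.1562 cm^2

5.1562 cm^2


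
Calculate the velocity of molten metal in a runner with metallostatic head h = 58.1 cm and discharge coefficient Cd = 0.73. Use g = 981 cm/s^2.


Formula: v = Cd * sqrt(2 * g * h)  (Torricelli with discharge coefficient)
2*g*h = 2 * 981 * 58.1 = 113992.2 cm^2/s^2
sqrt(113992.2) = 337.62731 cm/s
v = 0.73 * 337.62731 = 246.4679 cm/s


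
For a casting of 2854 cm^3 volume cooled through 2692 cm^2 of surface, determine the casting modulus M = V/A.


Formula: Casting Modulus M = V / A
M = 2854 cm^3 / 2692 cm^2 = 1.0602 cm

Final answer: 1.0602 cm


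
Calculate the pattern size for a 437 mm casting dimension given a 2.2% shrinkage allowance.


Formula: L_pattern = L_casting * (1 + shrinkage_rate/100)
Shrinkage factor = 1 + 2.2/100 = 1.022
L_pattern = 437 mm * 1.022 = 446.6140 mm

446.6140 mm


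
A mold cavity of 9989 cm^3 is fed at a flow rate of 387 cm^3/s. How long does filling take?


Formula: t_fill = V_mold / Q_flow
t = 9989 cm^3 / 387 cm^3/s = 25.8114 s

Answer: 25.8114 s


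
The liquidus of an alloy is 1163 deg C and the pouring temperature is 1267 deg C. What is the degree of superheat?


Formula: Superheat = T_pour - T_melt
Superheat = 1267 - 1163 = 104 deg C

Final answer: 104 deg C


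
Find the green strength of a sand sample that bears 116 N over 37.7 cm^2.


Formula: Compressive Strength = Force / Area
Strength = 116 N / 37.7 cm^2 = 3.0769 N/cm^2

Answer: 3.0769 N/cm^2


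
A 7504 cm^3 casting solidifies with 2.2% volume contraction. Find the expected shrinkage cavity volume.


Formula: V_shrink = V_casting * shrinkage_pct / 100
V_shrink = 7504 cm^3 * 2.2 / 100 = 165.0880 cm^3

Final answer: 165.0880 cm^3


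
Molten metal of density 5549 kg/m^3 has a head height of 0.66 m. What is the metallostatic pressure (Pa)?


Formula: P = rho * g * h
rho * g = 5549 * 9.81 = 54435.69 N/m^3
P = 54435.69 * 0.66 = 35927.5554 Pa

Final answer: 35927.5554 Pa


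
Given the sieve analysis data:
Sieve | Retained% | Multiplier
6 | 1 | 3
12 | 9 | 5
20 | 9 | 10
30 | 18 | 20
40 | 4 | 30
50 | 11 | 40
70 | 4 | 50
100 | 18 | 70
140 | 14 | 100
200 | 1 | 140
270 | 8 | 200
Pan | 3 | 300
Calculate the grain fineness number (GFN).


Formula: GFN = sum(pct * multiplier) / sum(pct)
sum(pct * multiplier) = 6558
sum(pct) = 100
GFN = 6558 / 100 = 65.58

65.58


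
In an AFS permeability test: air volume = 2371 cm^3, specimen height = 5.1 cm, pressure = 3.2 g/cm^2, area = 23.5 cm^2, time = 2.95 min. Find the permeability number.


Formula: Permeability Number P = (V * H) / (p * A * t)
Numerator: V * H = 2371 * 5.1 = 12092.1
Denominator: p * A * t = 3.2 * 23.5 * 2.95 = 221.84
P = 12092.1 / 221.84 = 54.5082


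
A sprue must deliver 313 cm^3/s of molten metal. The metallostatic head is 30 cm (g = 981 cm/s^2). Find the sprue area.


Formula: v = sqrt(2*g*h), A = Q/v
Velocity: v = sqrt(2 * 981 * 30) = sqrt(58860) = 242.6108 cm/s
Sprue area: A = Q / v = 313 / 242.6108 = 1.2901 cm^2

Answer: 1.2901 cm^2


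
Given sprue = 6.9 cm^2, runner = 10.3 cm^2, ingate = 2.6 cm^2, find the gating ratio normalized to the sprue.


Sprue:Runner:Ingate = 1 : 10.3/6.9 : 2.6/6.9 = 1:1.49:0.38

Answer: 1:1.49:0.38


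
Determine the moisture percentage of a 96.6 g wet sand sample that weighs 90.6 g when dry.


Formula: MC = (W_wet - W_dry) / W_wet * 100
Water mass = 96.6 - 90.6 = 6.0 g
MC = 6.0 / 96.6 * 100 = 6.2112%

Answer: 6.2112%


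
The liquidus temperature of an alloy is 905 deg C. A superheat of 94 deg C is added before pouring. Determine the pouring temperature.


Formula: T_pour = T_melt + Superheat
T_pour = 905 + 94 = 999 deg C

Answer: 999 deg C


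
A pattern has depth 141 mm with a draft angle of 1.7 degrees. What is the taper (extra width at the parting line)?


Formula: taper = depth * tan(draft_angle)
tan(1.7 deg) = 0.0296793
taper = 141 mm * 0.0296793 = 4.1848 mm


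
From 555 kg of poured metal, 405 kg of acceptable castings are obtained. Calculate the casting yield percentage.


Formula: Casting Yield = (W_good / W_total) * 100
Yield = (405 kg / 555 kg) * 100 = 72.9730%

Answer: 72.9730%


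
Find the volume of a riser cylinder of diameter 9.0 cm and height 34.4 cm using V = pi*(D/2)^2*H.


Formula: V = pi * (D/2)^2 * H  (cylinder volume)
Radius = D/2 = 9.0/2 = 4.5 cm
V = pi * 4.5^2 * 34.4 = 2188.4334 cm^3


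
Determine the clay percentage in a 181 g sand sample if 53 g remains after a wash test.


Formula: Clay% = (W_total - W_washed) / W_total * 100
Clay mass = 181 - 53 = 128 g
Clay% = 128 / 181 * 100 = 70.7182%

Final answer: 70.7182%


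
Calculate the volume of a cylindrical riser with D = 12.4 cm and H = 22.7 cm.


Formula: V = pi * (D/2)^2 * H  (cylinder volume)
Radius = D/2 = 12.4/2 = 6.2 cm
V = pi * 6.2^2 * 22.7 = 2741.3161 cm^3

Answer: 2741.3161 cm^3


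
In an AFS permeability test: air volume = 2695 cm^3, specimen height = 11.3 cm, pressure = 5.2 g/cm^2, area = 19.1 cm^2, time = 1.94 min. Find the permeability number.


Formula: Permeability Number P = (V * H) / (p * A * t)
Numerator: V * H = 2695 * 11.3 = 30453.5
Denominator: p * A * t = 5.2 * 19.1 * 1.94 = 192.6808
P = 30453.5 / 192.6808 = 158.0516

Answer: 158.0516


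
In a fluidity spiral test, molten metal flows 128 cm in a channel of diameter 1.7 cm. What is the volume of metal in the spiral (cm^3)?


Formula: V = pi * (d/2)^2 * L  (cylinder volume)
Radius = 1.7/2 = 0.85 cm
V = pi * 0.85^2 * 128 = 290.5345 cm^3


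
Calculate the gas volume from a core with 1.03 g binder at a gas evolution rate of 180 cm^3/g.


Formula: V_gas = W_binder * gas_evolution_rate
V = 1.03 g * 180 cm^3/g = 185.4000 cm^3

Final answer: 185.4000 cm^3


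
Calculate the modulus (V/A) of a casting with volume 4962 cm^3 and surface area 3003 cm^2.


Formula: Casting Modulus M = V / A
M = 4962 cm^3 / 3003 cm^2 = 1.6523 cm

Answer: 1.6523 cm


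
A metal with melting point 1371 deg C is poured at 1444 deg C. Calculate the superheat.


Formula: Superheat = T_pour - T_melt
Superheat = 1444 - 1371 = 73 deg C

Answer: 73 deg C


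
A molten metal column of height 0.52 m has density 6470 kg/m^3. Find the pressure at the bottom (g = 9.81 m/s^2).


Formula: P = rho * g * h
rho * g = 6470 * 9.81 = 63470.7 N/m^3
P = 63470.7 * 0.52 = 33004.7640 Pa

Answer: 33004.7640 Pa


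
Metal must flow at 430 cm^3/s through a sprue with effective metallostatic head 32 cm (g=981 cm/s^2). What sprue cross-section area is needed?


Formula: v = sqrt(2*g*h), A = Q/v
Velocity: v = sqrt(2 * 981 * 32) = sqrt(62784) = 250.5674 cm/s
Sprue area: A = Q / v = 430 / 250.5674 = 1.7161 cm^2


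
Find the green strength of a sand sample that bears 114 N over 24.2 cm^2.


Formula: Compressive Strength = Force / Area
Strength = 114 N / 24.2 cm^2 = 4.7107 N/cm^2

4.7107 N/cm^2


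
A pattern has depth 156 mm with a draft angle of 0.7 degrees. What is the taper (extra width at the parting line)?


Formula: taper = depth * tan(draft_angle)
tan(0.7 deg) = 0.0122179
taper = 156 mm * 0.0122179 = 1.9060 mm


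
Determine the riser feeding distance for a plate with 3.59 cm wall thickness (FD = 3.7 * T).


Formula: FD = 3.7 * T  (riser feeding-distance rule)
FD = 3.7 * 3.59 cm = 13.2830 cm

Answer: 13.2830 cm


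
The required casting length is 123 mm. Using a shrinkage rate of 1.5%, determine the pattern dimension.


Formula: L_pattern = L_casting * (1 + shrinkage_rate/100)
Shrinkage factor = 1 + 1.5/100 = 1.015
L_pattern = 123 mm * 1.015 = 124.8450 mm

Final answer: 124.8450 mm


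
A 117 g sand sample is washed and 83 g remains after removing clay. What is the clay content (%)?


Formula: Clay% = (W_total - W_washed) / W_total * 100
Clay mass = 117 - 83 = 34 g
Clay% = 34 / 117 * 100 = 29.0598%

Answer: 29.0598%


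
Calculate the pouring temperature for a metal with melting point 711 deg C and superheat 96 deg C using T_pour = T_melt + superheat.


Formula: T_pour = T_melt + Superheat
T_pour = 711 + 96 = 807 deg C


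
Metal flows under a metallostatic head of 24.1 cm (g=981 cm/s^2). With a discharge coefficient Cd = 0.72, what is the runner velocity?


Formula: v = Cd * sqrt(2 * g * h)  (Torricelli with discharge coefficient)
2*g*h = 2 * 981 * 24.1 = 47284.2 cm^2/s^2
sqrt(47284.2) = 217.44930 cm/s
v = 0.72 * 217.44930 = 156.5635 cm/s

156.5635 cm/s


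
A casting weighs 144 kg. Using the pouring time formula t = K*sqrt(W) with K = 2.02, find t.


Formula: t = K * sqrt(W)
sqrt(W) = sqrt(144) = 12.00000
t = 2.02 * 12.00000 = 24.2400 s

Final answer: 24.2400 s


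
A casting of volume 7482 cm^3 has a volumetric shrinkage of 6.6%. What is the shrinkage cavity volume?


Formula: V_shrink = V_casting * shrinkage_pct / 100
V_shrink = 7482 cm^3 * 6.6 / 100 = 493.8120 cm^3

Final answer: 493.8120 cm^3


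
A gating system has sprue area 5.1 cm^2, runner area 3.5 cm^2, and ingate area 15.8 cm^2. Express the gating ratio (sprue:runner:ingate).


Sprue:Runner:Ingate = 1 : 3.5/5.1 : 15.8/5.1 = 1:0.69:3.10


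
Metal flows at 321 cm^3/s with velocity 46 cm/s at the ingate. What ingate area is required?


Formula: A_ingate = Q / v  (continuity equation)
A = 321 cm^3/s / 46 cm/s = 6.9783 cm^2

6.9783 cm^2


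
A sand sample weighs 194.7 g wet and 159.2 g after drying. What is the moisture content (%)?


Formula: MC = (W_wet - W_dry) / W_wet * 100
Water mass = 194.7 - 159.2 = 35.5 g
MC = 35.5 / 194.7 * 100 = 18.2332%

Answer: 18.2332%


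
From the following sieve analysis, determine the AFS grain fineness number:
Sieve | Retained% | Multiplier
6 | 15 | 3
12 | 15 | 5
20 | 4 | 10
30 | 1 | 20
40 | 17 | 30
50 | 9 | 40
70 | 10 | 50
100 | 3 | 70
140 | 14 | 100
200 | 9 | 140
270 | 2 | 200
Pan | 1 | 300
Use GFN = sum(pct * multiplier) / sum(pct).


Formula: GFN = sum(pct * multiplier) / sum(pct)
sum(pct * multiplier) = 5120
sum(pct) = 100
GFN = 5120 / 100 = 51.20

Final answer: 51.20


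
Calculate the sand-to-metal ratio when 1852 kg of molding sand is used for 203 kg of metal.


Formula: Sand-to-Metal Ratio = W_sand / W_metal
Ratio = 1852 kg / 203 kg = 9.1232

9.1232


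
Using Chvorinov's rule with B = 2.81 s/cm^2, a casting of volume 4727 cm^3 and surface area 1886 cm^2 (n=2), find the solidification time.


Formula: t_s = B * (V/A)^n  (Chvorinov's rule, n=2)
Modulus M = V/A = 4727/1886 = 2.506363 cm
M^2 = 2.506363^2 = 6.281855 cm^2
t_s = 2.81 * 6.281855 = 17.6520 s


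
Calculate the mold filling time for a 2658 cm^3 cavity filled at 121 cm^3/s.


Formula: t_fill = V_mold / Q_flow
t = 2658 cm^3 / 121 cm^3/s = 21.9669 s

Final answer: 21.9669 s


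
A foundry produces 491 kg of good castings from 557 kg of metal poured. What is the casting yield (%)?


Formula: Casting Yield = (W_good / W_total) * 100
Yield = (491 kg / 557 kg) * 100 = 88.1508%


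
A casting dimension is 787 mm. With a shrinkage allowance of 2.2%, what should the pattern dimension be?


Formula: L_pattern = L_casting * (1 + shrinkage_rate/100)
Shrinkage factor = 1 + 2.2/100 = 1.022
L_pattern = 787 mm * 1.022 = 804.3140 mm


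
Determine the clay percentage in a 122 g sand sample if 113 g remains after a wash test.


Formula: Clay% = (W_total - W_washed) / W_total * 100
Clay mass = 122 - 113 = 9 g
Clay% = 9 / 122 * 100 = 7.3770%


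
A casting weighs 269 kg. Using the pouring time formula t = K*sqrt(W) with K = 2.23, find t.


Formula: t = K * sqrt(W)
sqrt(W) = sqrt(269) = 16.40122
t = 2.23 * 16.40122 = 36.5747 s

36.5747 s


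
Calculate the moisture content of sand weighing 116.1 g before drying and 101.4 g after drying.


Formula: MC = (W_wet - W_dry) / W_wet * 100
Water mass = 116.1 - 101.4 = 14.7 g
MC = 14.7 / 116.1 * 100 = 12.6615%


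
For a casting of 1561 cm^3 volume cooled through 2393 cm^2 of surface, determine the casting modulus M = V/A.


Formula: Casting Modulus M = V / A
M = 1561 cm^3 / 2393 cm^2 = 0.6523 cm

Final answer: 0.6523 cm


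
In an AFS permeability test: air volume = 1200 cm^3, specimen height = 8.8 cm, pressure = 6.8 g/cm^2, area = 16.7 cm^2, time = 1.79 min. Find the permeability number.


Formula: Permeability Number P = (V * H) / (p * A * t)
Numerator: V * H = 1200 * 8.8 = 10560.0
Denominator: p * A * t = 6.8 * 16.7 * 1.79 = 203.2724
P = 10560.0 / 203.2724 = 51.9500

Final answer: 51.9500


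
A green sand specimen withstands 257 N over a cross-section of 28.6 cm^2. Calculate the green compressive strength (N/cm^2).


Formula: Compressive Strength = Force / Area
Strength = 257 N / 28.6 cm^2 = 8.9860 N/cm^2


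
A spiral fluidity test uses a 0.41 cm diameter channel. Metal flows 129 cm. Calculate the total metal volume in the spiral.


Formula: V = pi * (d/2)^2 * L  (cylinder volume)
Radius = 0.41/2 = 0.205 cm
V = pi * 0.205^2 * 129 = 17.0313 cm^3

Final answer: 17.0313 cm^3


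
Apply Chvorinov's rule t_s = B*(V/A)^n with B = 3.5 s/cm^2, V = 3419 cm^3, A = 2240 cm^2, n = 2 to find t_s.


Formula: t_s = B * (V/A)^n  (Chvorinov's rule, n=2)
Modulus M = V/A = 3419/2240 = 1.526339 cm
M^2 = 1.526339^2 = 2.329711 cm^2
t_s = 3.5 * 2.329711 = 8.1540 s

8.1540 s


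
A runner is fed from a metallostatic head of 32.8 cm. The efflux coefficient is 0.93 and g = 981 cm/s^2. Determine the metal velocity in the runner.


Formula: v = Cd * sqrt(2 * g * h)  (Torricelli with discharge coefficient)
2*g*h = 2 * 981 * 32.8 = 64353.6 cm^2/s^2
sqrt(64353.6) = 253.68011 cm/s
v = 0.93 * 253.68011 = 235.9225 cm/s

Answer: 235.9225 cm/s


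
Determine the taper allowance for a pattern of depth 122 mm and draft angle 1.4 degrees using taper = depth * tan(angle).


Formula: taper = depth * tan(draft_angle)
tan(1.4 deg) = 0.0244395
taper = 122 mm * 0.0244395 = 2.9816 mm


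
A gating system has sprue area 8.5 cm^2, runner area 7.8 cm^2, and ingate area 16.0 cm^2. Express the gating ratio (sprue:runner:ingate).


Sprue:Runner:Ingate = 1 : 7.8/8.5 : 16.0/8.5 = 1:0.92:1.88

1:0.92:1.88


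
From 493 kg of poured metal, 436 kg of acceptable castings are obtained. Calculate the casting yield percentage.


Formula: Casting Yield = (W_good / W_total) * 100
Yield = (436 kg / 493 kg) * 100 = 88.4381%

Answer: 88.4381%


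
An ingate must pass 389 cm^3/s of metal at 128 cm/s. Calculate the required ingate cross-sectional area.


Formula: A_ingate = Q / v  (continuity equation)
A = 389 cm^3/s / 128 cm/s = 3.0391 cm^2

Final answer: 3.0391 cm^2


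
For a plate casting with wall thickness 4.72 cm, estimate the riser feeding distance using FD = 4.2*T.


Formula: FD = 4.2 * T  (riser feeding-distance rule)
FD = 4.2 * 4.72 cm = 19.8240 cm

Answer: 19.8240 cm


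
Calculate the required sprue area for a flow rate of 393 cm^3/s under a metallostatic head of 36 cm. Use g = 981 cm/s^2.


Formula: v = sqrt(2*g*h), A = Q/v
Velocity: v = sqrt(2 * 981 * 36) = sqrt(70632) = 265.7668 cm/s
Sprue area: A = Q / v = 393 / 265.7668 = 1.4787 cm^2


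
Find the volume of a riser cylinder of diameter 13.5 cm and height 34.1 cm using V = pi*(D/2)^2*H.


Formula: V = pi * (D/2)^2 * H  (cylinder volume)
Radius = D/2 = 13.5/2 = 6.75 cm
V = pi * 6.75^2 * 34.1 = 4881.0336 cm^3

Answer: 4881.0336 cm^3


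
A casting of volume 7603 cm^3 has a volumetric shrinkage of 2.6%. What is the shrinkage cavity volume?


Formula: V_shrink = V_casting * shrinkage_pct / 100
V_shrink = 7603 cm^3 * 2.6 / 100 = 197.6780 cm^3

197.6780 cm^3


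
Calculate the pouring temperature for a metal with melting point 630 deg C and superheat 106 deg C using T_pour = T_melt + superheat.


Formula: T_pour = T_melt + Superheat
T_pour = 630 + 106 = 736 deg C

Final answer: 736 deg C


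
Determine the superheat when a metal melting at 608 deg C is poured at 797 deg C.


Formula: Superheat = T_pour - T_melt
Superheat = 797 - 608 = 189 deg C

Final answer: 189 deg C


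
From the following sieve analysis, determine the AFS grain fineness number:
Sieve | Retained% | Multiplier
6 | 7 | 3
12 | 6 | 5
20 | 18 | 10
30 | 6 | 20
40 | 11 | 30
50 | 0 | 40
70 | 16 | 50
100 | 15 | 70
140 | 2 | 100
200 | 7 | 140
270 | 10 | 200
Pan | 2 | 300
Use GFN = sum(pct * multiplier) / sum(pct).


Formula: GFN = sum(pct * multiplier) / sum(pct)
sum(pct * multiplier) = 6311
sum(pct) = 100
GFN = 6311 / 100 = 63.11


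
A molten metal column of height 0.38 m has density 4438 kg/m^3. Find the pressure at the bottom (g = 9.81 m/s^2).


Formula: P = rho * g * h
rho * g = 4438 * 9.81 = 43536.78 N/m^3
P = 43536.78 * 0.38 = 16543.9764 Pa

Answer: 16543.9764 Pa


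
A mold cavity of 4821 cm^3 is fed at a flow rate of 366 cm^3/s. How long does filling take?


Formula: t_fill = V_mold / Q_flow
t = 4821 cm^3 / 366 cm^3/s = 13.1721 s


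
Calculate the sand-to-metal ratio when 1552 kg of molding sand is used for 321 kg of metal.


Formula: Sand-to-Metal Ratio = W_sand / W_metal
Ratio = 1552 kg / 321 kg = 4.8349


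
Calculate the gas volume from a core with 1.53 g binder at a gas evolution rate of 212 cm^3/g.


Formula: V_gas = W_binder * gas_evolution_rate
V = 1.53 g * 212 cm^3/g = 324.3600 cm^3


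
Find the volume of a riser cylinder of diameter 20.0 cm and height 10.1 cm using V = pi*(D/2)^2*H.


Formula: V = pi * (D/2)^2 * H  (cylinder volume)
Radius = D/2 = 20.0/2 = 10.0 cm
V = pi * 10.0^2 * 10.1 = 3173.0086 cm^3

3173.0086 cm^3


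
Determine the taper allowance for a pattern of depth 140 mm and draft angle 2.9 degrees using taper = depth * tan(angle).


Formula: taper = depth * tan(draft_angle)
tan(2.9 deg) = 0.0506578
taper = 140 mm * 0.0506578 = 7.0921 mm
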